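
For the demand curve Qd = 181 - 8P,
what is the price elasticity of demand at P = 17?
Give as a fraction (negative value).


dQ/dP = -8
At P = 17: Q = 181 - 8*17 = 45
E = (dQ/dP)(P/Q) = (-8)(17/45) = -136/45

-136/45


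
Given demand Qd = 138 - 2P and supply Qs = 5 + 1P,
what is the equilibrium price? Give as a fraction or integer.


At equilibrium, Qd = Qs.
138 - 2P = 5 + 1P
138 - 5 = 2P + 1P
133 = 3P
P* = 133/3 = 133/3

133/3


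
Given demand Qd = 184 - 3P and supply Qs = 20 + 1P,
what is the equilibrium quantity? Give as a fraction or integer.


First find equilibrium price:
184 - 3P = 20 + 1P
P* = 164/4 = 41
Then substitute into demand:
Q* = 184 - 3 * 41 = 61

61


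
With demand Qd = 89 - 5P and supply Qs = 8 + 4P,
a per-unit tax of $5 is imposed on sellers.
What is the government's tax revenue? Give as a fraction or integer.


With tax on sellers, new supply: Qs' = 8 + 4(P - 5)
= 4P - 12
New equilibrium quantity:
Q_new = 296/9
Tax revenue = tax * Q_new = 5 * 296/9 = 1480/9

1480/9


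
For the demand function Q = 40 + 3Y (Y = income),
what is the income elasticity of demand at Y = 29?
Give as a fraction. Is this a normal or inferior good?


dQ/dY = 3
At Y = 29: Q = 40 + 3*29 = 127
Ey = (dQ/dY)(Y/Q) = 3 * 29 / 127 = 87/127
Since Ey > 0, this is a normal good.

87/127 (normal good)


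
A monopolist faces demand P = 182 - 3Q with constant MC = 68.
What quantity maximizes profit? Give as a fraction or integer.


TR = P*Q = (182 - 3Q)Q = 182Q - 3Q^2
MR = dTR/dQ = 182 - 6Q
Set MR = MC:
182 - 6Q = 68
114 = 6Q
Q* = 114/6 = 19

19


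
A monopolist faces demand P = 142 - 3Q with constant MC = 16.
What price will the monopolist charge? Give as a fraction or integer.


MR = 142 - 6Q
Set MR = MC: 142 - 6Q = 16
Q* = 21
Substitute into demand:
P* = 142 - 3*21 = 79

79


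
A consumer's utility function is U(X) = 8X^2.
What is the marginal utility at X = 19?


MU = dU/dX = 8*2*X^(2-1)
MU = 16*X^1
At X = 19:
MU = 16 * 19^1
MU = 16 * 19 = 304

304


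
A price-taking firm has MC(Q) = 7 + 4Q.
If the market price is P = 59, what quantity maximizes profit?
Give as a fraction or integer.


In perfect competition, profit is maximized where P = MC.
59 = 7 + 4Q
52 = 4Q
Q* = 52/4 = 13

13


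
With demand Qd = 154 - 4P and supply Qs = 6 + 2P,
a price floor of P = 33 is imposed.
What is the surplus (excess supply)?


At P = 33:
Qd = 154 - 4*33 = 22
Qs = 6 + 2*33 = 72
Surplus = Qs - Qd = 72 - 22 = 50

50


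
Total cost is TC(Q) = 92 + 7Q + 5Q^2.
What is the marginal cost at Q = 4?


MC = dTC/dQ = 7 + 2*5*Q
At Q = 4:
MC = 7 + 10*4
MC = 7 + 40 = 47

47


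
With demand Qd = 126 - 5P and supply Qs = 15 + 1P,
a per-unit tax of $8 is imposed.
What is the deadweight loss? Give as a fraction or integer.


Pre-tax equilibrium quantity: Q* = 67/2
Post-tax equilibrium quantity: Q_tax = 161/6
Reduction in quantity: Q* - Q_tax = 20/3
DWL = (1/2) * tax * (Q* - Q_tax)
DWL = (1/2) * 8 * 20/3 = 80/3

80/3


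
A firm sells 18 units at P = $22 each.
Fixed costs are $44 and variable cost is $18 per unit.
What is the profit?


Total Revenue = P * Q = 22 * 18 = $396
Total Cost = FC + VC*Q = 44 + 18*18 = $368
Profit = TR - TC = 396 - 368 = $28

$28


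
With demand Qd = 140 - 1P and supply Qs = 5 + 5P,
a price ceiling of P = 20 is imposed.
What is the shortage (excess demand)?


At P = 20:
Qd = 140 - 1*20 = 120
Qs = 5 + 5*20 = 105
Shortage = Qd - Qs = 120 - 105 = 15

15


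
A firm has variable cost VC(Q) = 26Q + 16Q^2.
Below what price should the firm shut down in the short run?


AVC(Q) = VC(Q)/Q = 26 + 16Q
AVC is increasing in Q, so minimum AVC is at Q -> 0+.
Min AVC = 26
The firm should shut down if P < 26.

26


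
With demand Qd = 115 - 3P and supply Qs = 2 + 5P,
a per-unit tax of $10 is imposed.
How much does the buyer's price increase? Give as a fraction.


With a per-unit tax, the buyer's price increase depends on relative slopes.
Supply slope: d = 5, Demand slope: b = 3
Buyer's price increase = d * tax / (b + d)
= 5 * 10 / (3 + 5)
= 50 / 8 = 25/4

25/4


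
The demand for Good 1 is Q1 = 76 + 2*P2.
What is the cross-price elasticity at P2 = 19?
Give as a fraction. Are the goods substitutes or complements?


dQ1/dP2 = 2
At P2 = 19: Q1 = 76 + 2*19 = 114
Exy = (dQ1/dP2)(P2/Q1) = 2 * 19 / 114 = 1/3
Since Exy > 0, the goods are substitutes.

1/3 (substitutes)


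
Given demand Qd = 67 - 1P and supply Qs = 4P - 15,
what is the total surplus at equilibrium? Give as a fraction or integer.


Find equilibrium: 67 - 1P = 4P - 15
67 + 15 = 5P
P* = 82/5 = 82/5
Q* = 4*82/5 - 15 = 253/5
Inverse demand: P = 67 - Q/1, so P_max = 67
Inverse supply: P = 15/4 + Q/4, so P_min = 15/4
CS = (1/2) * 253/5 * (67 - 82/5) = 64009/50
PS = (1/2) * 253/5 * (82/5 - 15/4) = 64009/200
TS = CS + PS = 64009/50 + 64009/200 = 64009/40

64009/40


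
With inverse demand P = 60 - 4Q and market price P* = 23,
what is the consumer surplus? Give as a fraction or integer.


Maximum willingness to pay (at Q=0): P_max = 60
Quantity demanded at P* = 23:
Q* = (60 - 23)/4 = 37/4
CS = (1/2) * Q* * (P_max - P*)
CS = (1/2) * 37/4 * (60 - 23)
CS = (1/2) * 37/4 * 37 = 1369/8

1369/8


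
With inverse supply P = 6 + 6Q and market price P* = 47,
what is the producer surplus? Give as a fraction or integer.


Minimum supply price (at Q=0): P_min = 6
Quantity supplied at P* = 47:
Q* = (47 - 6)/6 = 41/6
PS = (1/2) * Q* * (P* - P_min)
PS = (1/2) * 41/6 * (47 - 6)
PS = (1/2) * 41/6 * 41 = 1681/12

1681/12


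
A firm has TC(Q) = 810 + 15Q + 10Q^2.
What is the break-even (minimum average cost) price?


AC(Q) = 810/Q + 15 + 10Q
To minimize: dAC/dQ = -810/Q^2 + 10 = 0
Q^2 = 810/10 = 81
Q* = 9
Min AC = 810/9 + 15 + 10*9
Min AC = 90 + 15 + 90 = 195

195


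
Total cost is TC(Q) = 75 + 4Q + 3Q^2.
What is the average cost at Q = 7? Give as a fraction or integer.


TC(7) = 75 + 4*7 + 3*7^2
TC(7) = 75 + 28 + 147 = 250
AC = TC/Q = 250/7 = 250/7

250/7


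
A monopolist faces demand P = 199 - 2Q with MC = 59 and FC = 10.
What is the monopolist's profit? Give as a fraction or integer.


MR = MC: 199 - 4Q = 59
Q* = 35
P* = 199 - 2*35 = 129
Profit = (P* - MC)*Q* - FC
= (129 - 59)*35 - 10
= 70*35 - 10
= 2450 - 10 = 2440

2440


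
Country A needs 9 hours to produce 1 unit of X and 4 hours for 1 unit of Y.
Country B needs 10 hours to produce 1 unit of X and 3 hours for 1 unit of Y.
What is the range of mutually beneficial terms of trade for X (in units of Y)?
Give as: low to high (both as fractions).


Opportunity cost of X for Country A = hours_X / hours_Y = 9/4 = 9/4 units of Y
Opportunity cost of X for Country B = hours_X / hours_Y = 10/3 = 10/3 units of Y
Terms of trade must be between the two opportunity costs.
Range: 9/4 to 10/3

9/4 to 10/3


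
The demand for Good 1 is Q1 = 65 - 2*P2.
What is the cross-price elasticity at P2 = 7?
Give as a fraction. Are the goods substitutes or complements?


dQ1/dP2 = -2
At P2 = 7: Q1 = 65 - 2*7 = 51
Exy = (dQ1/dP2)(P2/Q1) = -2 * 7 / 51 = -14/51
Since Exy < 0, the goods are complements.

-14/51 (complements)


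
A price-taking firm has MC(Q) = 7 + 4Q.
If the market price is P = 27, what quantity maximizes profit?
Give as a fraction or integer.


In perfect competition, profit is maximized where P = MC.
27 = 7 + 4Q
20 = 4Q
Q* = 20/4 = 5

5


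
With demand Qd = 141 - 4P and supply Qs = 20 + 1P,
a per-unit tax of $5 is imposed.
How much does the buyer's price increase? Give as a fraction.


With a per-unit tax, the buyer's price increase depends on relative slopes.
Supply slope: d = 1, Demand slope: b = 4
Buyer's price increase = d * tax / (b + d)
= 1 * 5 / (4 + 1)
= 5 / 5 = 1

1


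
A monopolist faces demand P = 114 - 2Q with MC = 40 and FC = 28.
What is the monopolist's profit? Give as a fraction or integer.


MR = MC: 114 - 4Q = 40
Q* = 37/2
P* = 114 - 2*37/2 = 77
Profit = (P* - MC)*Q* - FC
= (77 - 40)*37/2 - 28
= 37*37/2 - 28
= 1369/2 - 28 = 1313/2

1313/2


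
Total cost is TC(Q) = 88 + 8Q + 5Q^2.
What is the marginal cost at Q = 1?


MC = dTC/dQ = 8 + 2*5*Q
At Q = 1:
MC = 8 + 10*1
MC = 8 + 10 = 18

18


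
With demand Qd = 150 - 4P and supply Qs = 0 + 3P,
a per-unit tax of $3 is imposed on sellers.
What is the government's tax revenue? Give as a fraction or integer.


With tax on sellers, new supply: Qs' = 0 + 3(P - 3)
= 3P - 9
New equilibrium quantity:
Q_new = 414/7
Tax revenue = tax * Q_new = 3 * 414/7 = 1242/7

1242/7


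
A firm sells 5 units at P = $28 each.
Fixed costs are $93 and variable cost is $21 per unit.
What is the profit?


Total Revenue = P * Q = 28 * 5 = $140
Total Cost = FC + VC*Q = 93 + 21*5 = $198
Profit = TR - TC = 140 - 198 = $-58

$-58


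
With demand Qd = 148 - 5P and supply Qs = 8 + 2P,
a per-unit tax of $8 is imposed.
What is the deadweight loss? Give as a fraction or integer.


Pre-tax equilibrium quantity: Q* = 48
Post-tax equilibrium quantity: Q_tax = 256/7
Reduction in quantity: Q* - Q_tax = 80/7
DWL = (1/2) * tax * (Q* - Q_tax)
DWL = (1/2) * 8 * 80/7 = 320/7

320/7


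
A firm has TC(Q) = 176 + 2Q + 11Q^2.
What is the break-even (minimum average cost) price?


AC(Q) = 176/Q + 2 + 11Q
To minimize: dAC/dQ = -176/Q^2 + 11 = 0
Q^2 = 176/11 = 16
Q* = 4
Min AC = 176/4 + 2 + 11*4
Min AC = 44 + 2 + 44 = 90

90


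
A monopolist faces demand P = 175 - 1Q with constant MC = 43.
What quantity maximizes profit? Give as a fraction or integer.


TR = P*Q = (175 - 1Q)Q = 175Q - 1Q^2
MR = dTR/dQ = 175 - 2Q
Set MR = MC:
175 - 2Q = 43
132 = 2Q
Q* = 132/2 = 66

66


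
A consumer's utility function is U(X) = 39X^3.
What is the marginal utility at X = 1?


MU = dU/dX = 39*3*X^(3-1)
MU = 117*X^2
At X = 1:
MU = 117 * 1^2
MU = 117 * 1 = 117

117


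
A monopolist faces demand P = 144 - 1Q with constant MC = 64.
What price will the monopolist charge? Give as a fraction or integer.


MR = 144 - 2Q
Set MR = MC: 144 - 2Q = 64
Q* = 40
Substitute into demand:
P* = 144 - 1*40 = 104

104


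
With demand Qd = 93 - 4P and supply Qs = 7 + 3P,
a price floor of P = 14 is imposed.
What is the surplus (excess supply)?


At P = 14:
Qd = 93 - 4*14 = 37
Qs = 7 + 3*14 = 49
Surplus = Qs - Qd = 49 - 37 = 12

12


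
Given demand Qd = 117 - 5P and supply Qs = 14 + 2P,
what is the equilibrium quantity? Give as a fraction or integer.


First find equilibrium price:
117 - 5P = 14 + 2P
P* = 103/7 = 103/7
Then substitute into demand:
Q* = 117 - 5 * 103/7 = 304/7

304/7


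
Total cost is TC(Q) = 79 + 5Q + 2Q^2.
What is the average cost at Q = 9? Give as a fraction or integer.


TC(9) = 79 + 5*9 + 2*9^2
TC(9) = 79 + 45 + 162 = 286
AC = TC/Q = 286/9 = 286/9

286/9


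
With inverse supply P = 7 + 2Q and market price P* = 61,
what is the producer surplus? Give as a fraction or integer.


Minimum supply price (at Q=0): P_min = 7
Quantity supplied at P* = 61:
Q* = (61 - 7)/2 = 27
PS = (1/2) * Q* * (P* - P_min)
PS = (1/2) * 27 * (61 - 7)
PS = (1/2) * 27 * 54 = 729

729


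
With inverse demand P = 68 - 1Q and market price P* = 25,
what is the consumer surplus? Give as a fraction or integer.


Maximum willingness to pay (at Q=0): P_max = 68
Quantity demanded at P* = 25:
Q* = (68 - 25)/1 = 43
CS = (1/2) * Q* * (P_max - P*)
CS = (1/2) * 43 * (68 - 25)
CS = (1/2) * 43 * 43 = 1849/2

1849/2


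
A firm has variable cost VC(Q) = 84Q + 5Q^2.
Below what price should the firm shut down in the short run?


AVC(Q) = VC(Q)/Q = 84 + 5Q
AVC is increasing in Q, so minimum AVC is at Q -> 0+.
Min AVC = 84
The firm should shut down if P < 84.

84


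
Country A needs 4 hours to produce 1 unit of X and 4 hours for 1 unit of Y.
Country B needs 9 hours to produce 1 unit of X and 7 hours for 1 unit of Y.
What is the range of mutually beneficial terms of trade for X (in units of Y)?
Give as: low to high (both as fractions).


Opportunity cost of X for Country A = hours_X / hours_Y = 4/4 = 1 units of Y
Opportunity cost of X for Country B = hours_X / hours_Y = 9/7 = 9/7 units of Y
Terms of trade must be between the two opportunity costs.
Range: 1 to 9/7

1 to 9/7


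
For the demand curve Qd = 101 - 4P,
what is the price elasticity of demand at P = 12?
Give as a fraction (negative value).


dQ/dP = -4
At P = 12: Q = 101 - 4*12 = 53
E = (dQ/dP)(P/Q) = (-4)(12/53) = -48/53

-48/53


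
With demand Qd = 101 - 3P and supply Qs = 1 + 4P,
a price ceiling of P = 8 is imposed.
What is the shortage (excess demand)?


At P = 8:
Qd = 101 - 3*8 = 77
Qs = 1 + 4*8 = 33
Shortage = Qd - Qs = 77 - 33 = 44

44


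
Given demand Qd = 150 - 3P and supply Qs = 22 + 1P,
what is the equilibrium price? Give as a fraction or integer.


At equilibrium, Qd = Qs.
150 - 3P = 22 + 1P
150 - 22 = 3P + 1P
128 = 4P
P* = 128/4 = 32

32


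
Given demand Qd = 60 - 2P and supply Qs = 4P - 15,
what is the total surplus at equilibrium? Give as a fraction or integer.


Find equilibrium: 60 - 2P = 4P - 15
60 + 15 = 6P
P* = 75/6 = 25/2
Q* = 4*25/2 - 15 = 35
Inverse demand: P = 30 - Q/2, so P_max = 30
Inverse supply: P = 15/4 + Q/4, so P_min = 15/4
CS = (1/2) * 35 * (30 - 25/2) = 1225/4
PS = (1/2) * 35 * (25/2 - 15/4) = 1225/8
TS = CS + PS = 1225/4 + 1225/8 = 3675/8

3675/8


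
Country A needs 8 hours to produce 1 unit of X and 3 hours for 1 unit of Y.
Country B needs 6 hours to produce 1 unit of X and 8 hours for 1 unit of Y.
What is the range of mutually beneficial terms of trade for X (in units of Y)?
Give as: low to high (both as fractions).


Opportunity cost of X for Country A = hours_X / hours_Y = 8/3 = 8/3 units of Y
Opportunity cost of X for Country B = hours_X / hours_Y = 6/8 = 3/4 units of Y
Terms of trade must be between the two opportunity costs.
Range: 3/4 to 8/3

3/4 to 8/3


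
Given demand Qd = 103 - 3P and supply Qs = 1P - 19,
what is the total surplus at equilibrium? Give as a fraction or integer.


Find equilibrium: 103 - 3P = 1P - 19
103 + 19 = 4P
P* = 122/4 = 61/2
Q* = 1*61/2 - 19 = 23/2
Inverse demand: P = 103/3 - Q/3, so P_max = 103/3
Inverse supply: P = 19 + Q/1, so P_min = 19
CS = (1/2) * 23/2 * (103/3 - 61/2) = 529/24
PS = (1/2) * 23/2 * (61/2 - 19) = 529/8
TS = CS + PS = 529/24 + 529/8 = 529/6

529/6


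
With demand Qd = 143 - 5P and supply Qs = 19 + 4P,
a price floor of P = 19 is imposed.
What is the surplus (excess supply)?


At P = 19:
Qd = 143 - 5*19 = 48
Qs = 19 + 4*19 = 95
Surplus = Qs - Qd = 95 - 48 = 47

47


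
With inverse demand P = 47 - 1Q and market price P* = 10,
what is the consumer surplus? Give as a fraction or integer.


Maximum willingness to pay (at Q=0): P_max = 47
Quantity demanded at P* = 10:
Q* = (47 - 10)/1 = 37
CS = (1/2) * Q* * (P_max - P*)
CS = (1/2) * 37 * (47 - 10)
CS = (1/2) * 37 * 37 = 1369/2

1369/2


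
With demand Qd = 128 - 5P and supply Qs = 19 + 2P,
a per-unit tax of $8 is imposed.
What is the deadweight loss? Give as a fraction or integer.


Pre-tax equilibrium quantity: Q* = 351/7
Post-tax equilibrium quantity: Q_tax = 271/7
Reduction in quantity: Q* - Q_tax = 80/7
DWL = (1/2) * tax * (Q* - Q_tax)
DWL = (1/2) * 8 * 80/7 = 320/7

320/7


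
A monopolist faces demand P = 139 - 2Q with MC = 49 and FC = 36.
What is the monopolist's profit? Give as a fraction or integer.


MR = MC: 139 - 4Q = 49
Q* = 45/2
P* = 139 - 2*45/2 = 94
Profit = (P* - MC)*Q* - FC
= (94 - 49)*45/2 - 36
= 45*45/2 - 36
= 2025/2 - 36 = 1953/2

1953/2


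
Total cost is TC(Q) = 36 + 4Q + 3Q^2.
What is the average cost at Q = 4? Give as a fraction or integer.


TC(4) = 36 + 4*4 + 3*4^2
TC(4) = 36 + 16 + 48 = 100
AC = TC/Q = 100/4 = 25

25


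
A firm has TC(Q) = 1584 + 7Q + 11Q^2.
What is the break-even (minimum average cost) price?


AC(Q) = 1584/Q + 7 + 11Q
To minimize: dAC/dQ = -1584/Q^2 + 11 = 0
Q^2 = 1584/11 = 144
Q* = 12
Min AC = 1584/12 + 7 + 11*12
Min AC = 132 + 7 + 132 = 271

271


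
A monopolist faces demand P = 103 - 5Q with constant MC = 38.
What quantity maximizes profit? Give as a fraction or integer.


TR = P*Q = (103 - 5Q)Q = 103Q - 5Q^2
MR = dTR/dQ = 103 - 10Q
Set MR = MC:
103 - 10Q = 38
65 = 10Q
Q* = 65/10 = 13/2

13/2


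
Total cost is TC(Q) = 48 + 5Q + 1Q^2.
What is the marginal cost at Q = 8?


MC = dTC/dQ = 5 + 2*1*Q
At Q = 8:
MC = 5 + 2*8
MC = 5 + 16 = 21

21


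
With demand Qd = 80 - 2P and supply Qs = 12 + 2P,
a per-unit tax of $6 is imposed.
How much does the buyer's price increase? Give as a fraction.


With a per-unit tax, the buyer's price increase depends on relative slopes.
Supply slope: d = 2, Demand slope: b = 2
Buyer's price increase = d * tax / (b + d)
= 2 * 6 / (2 + 2)
= 12 / 4 = 3

3


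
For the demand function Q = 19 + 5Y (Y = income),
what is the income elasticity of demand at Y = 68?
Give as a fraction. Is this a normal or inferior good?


dQ/dY = 5
At Y = 68: Q = 19 + 5*68 = 359
Ey = (dQ/dY)(Y/Q) = 5 * 68 / 359 = 340/359
Since Ey > 0, this is a normal good.

340/359 (normal good)


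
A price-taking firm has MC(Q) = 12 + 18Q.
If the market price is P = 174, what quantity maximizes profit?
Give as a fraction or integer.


In perfect competition, profit is maximized where P = MC.
174 = 12 + 18Q
162 = 18Q
Q* = 162/18 = 9

9


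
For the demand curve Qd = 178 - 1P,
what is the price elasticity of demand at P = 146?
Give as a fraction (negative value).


dQ/dP = -1
At P = 146: Q = 178 - 1*146 = 32
E = (dQ/dP)(P/Q) = (-1)(146/32) = -73/16

-73/16


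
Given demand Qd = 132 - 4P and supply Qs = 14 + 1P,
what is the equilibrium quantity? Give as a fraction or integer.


First find equilibrium price:
132 - 4P = 14 + 1P
P* = 118/5 = 118/5
Then substitute into demand:
Q* = 132 - 4 * 118/5 = 188/5

188/5


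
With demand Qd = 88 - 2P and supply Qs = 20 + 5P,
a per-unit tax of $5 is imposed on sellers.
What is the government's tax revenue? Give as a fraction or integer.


With tax on sellers, new supply: Qs' = 20 + 5(P - 5)
= 5P - 5
New equilibrium quantity:
Q_new = 430/7
Tax revenue = tax * Q_new = 5 * 430/7 = 2150/7

2150/7


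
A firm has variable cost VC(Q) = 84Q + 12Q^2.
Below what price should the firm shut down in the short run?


AVC(Q) = VC(Q)/Q = 84 + 12Q
AVC is increasing in Q, so minimum AVC is at Q -> 0+.
Min AVC = 84
The firm should shut down if P < 84.

84


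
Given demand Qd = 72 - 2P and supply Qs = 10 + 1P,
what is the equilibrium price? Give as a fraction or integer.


At equilibrium, Qd = Qs.
72 - 2P = 10 + 1P
72 - 10 = 2P + 1P
62 = 3P
P* = 62/3 = 62/3

62/3


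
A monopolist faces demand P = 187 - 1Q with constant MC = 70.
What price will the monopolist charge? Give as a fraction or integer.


MR = 187 - 2Q
Set MR = MC: 187 - 2Q = 70
Q* = 117/2
Substitute into demand:
P* = 187 - 1*117/2 = 257/2

257/2


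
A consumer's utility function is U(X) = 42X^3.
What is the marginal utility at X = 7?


MU = dU/dX = 42*3*X^(3-1)
MU = 126*X^2
At X = 7:
MU = 126 * 7^2
MU = 126 * 49 = 6174

6174


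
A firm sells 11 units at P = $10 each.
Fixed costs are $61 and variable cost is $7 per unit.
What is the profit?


Total Revenue = P * Q = 10 * 11 = $110
Total Cost = FC + VC*Q = 61 + 7*11 = $138
Profit = TR - TC = 110 - 138 = $-28

$-28


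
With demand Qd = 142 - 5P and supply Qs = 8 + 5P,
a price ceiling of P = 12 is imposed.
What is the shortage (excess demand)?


At P = 12:
Qd = 142 - 5*12 = 82
Qs = 8 + 5*12 = 68
Shortage = Qd - Qs = 82 - 68 = 14

14


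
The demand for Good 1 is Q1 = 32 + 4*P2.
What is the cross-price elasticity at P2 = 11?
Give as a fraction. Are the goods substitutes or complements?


dQ1/dP2 = 4
At P2 = 11: Q1 = 32 + 4*11 = 76
Exy = (dQ1/dP2)(P2/Q1) = 4 * 11 / 76 = 11/19
Since Exy > 0, the goods are substitutes.

11/19 (substitutes)


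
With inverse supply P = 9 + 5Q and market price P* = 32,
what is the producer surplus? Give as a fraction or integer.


Minimum supply price (at Q=0): P_min = 9
Quantity supplied at P* = 32:
Q* = (32 - 9)/5 = 23/5
PS = (1/2) * Q* * (P* - P_min)
PS = (1/2) * 23/5 * (32 - 9)
PS = (1/2) * 23/5 * 23 = 529/10

529/10


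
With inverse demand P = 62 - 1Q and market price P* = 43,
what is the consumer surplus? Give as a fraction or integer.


Maximum willingness to pay (at Q=0): P_max = 62
Quantity demanded at P* = 43:
Q* = (62 - 43)/1 = 19
CS = (1/2) * Q* * (P_max - P*)
CS = (1/2) * 19 * (62 - 43)
CS = (1/2) * 19 * 19 = 361/2

361/2


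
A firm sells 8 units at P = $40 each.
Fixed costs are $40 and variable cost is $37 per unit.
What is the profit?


Total Revenue = P * Q = 40 * 8 = $320
Total Cost = FC + VC*Q = 40 + 37*8 = $336
Profit = TR - TC = 320 - 336 = $-16

$-16


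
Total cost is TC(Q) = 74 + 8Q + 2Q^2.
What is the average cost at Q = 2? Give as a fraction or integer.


TC(2) = 74 + 8*2 + 2*2^2
TC(2) = 74 + 16 + 8 = 98
AC = TC/Q = 98/2 = 49

49


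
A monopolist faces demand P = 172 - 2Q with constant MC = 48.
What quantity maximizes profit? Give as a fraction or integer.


TR = P*Q = (172 - 2Q)Q = 172Q - 2Q^2
MR = dTR/dQ = 172 - 4Q
Set MR = MC:
172 - 4Q = 48
124 = 4Q
Q* = 124/4 = 31

31


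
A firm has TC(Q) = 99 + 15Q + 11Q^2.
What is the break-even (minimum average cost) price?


AC(Q) = 99/Q + 15 + 11Q
To minimize: dAC/dQ = -99/Q^2 + 11 = 0
Q^2 = 99/11 = 9
Q* = 3
Min AC = 99/3 + 15 + 11*3
Min AC = 33 + 15 + 33 = 81

81


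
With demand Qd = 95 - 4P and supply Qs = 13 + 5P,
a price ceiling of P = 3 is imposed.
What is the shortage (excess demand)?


At P = 3:
Qd = 95 - 4*3 = 83
Qs = 13 + 5*3 = 28
Shortage = Qd - Qs = 83 - 28 = 55

55


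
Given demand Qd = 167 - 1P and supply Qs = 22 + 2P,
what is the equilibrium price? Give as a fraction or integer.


At equilibrium, Qd = Qs.
167 - 1P = 22 + 2P
167 - 22 = 1P + 2P
145 = 3P
P* = 145/3 = 145/3

145/3


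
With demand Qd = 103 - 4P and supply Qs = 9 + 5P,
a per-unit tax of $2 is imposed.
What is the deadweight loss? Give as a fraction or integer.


Pre-tax equilibrium quantity: Q* = 551/9
Post-tax equilibrium quantity: Q_tax = 511/9
Reduction in quantity: Q* - Q_tax = 40/9
DWL = (1/2) * tax * (Q* - Q_tax)
DWL = (1/2) * 2 * 40/9 = 40/9

40/9


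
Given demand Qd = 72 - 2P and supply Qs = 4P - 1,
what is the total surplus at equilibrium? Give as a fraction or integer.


Find equilibrium: 72 - 2P = 4P - 1
72 + 1 = 6P
P* = 73/6 = 73/6
Q* = 4*73/6 - 1 = 143/3
Inverse demand: P = 36 - Q/2, so P_max = 36
Inverse supply: P = 1/4 + Q/4, so P_min = 1/4
CS = (1/2) * 143/3 * (36 - 73/6) = 20449/36
PS = (1/2) * 143/3 * (73/6 - 1/4) = 20449/72
TS = CS + PS = 20449/36 + 20449/72 = 20449/24

20449/24


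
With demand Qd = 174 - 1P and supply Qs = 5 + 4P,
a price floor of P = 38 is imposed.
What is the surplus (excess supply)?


At P = 38:
Qd = 174 - 1*38 = 136
Qs = 5 + 4*38 = 157
Surplus = Qs - Qd = 157 - 136 = 21

21


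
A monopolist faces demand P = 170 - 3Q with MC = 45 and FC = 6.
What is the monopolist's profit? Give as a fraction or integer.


MR = MC: 170 - 6Q = 45
Q* = 125/6
P* = 170 - 3*125/6 = 215/2
Profit = (P* - MC)*Q* - FC
= (215/2 - 45)*125/6 - 6
= 125/2*125/6 - 6
= 15625/12 - 6 = 15553/12

15553/12


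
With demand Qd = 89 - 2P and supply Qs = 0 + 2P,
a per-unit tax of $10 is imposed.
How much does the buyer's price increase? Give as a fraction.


With a per-unit tax, the buyer's price increase depends on relative slopes.
Supply slope: d = 2, Demand slope: b = 2
Buyer's price increase = d * tax / (b + d)
= 2 * 10 / (2 + 2)
= 20 / 4 = 5

5


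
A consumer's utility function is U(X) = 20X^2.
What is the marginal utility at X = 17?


MU = dU/dX = 20*2*X^(2-1)
MU = 40*X^1
At X = 17:
MU = 40 * 17^1
MU = 40 * 17 = 680

680


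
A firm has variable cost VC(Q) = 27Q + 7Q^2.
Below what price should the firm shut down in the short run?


AVC(Q) = VC(Q)/Q = 27 + 7Q
AVC is increasing in Q, so minimum AVC is at Q -> 0+.
Min AVC = 27
The firm should shut down if P < 27.

27


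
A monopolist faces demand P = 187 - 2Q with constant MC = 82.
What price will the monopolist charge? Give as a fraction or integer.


MR = 187 - 4Q
Set MR = MC: 187 - 4Q = 82
Q* = 105/4
Substitute into demand:
P* = 187 - 2*105/4 = 269/2

269/2


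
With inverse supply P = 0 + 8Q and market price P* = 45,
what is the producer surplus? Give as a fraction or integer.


Minimum supply price (at Q=0): P_min = 0
Quantity supplied at P* = 45:
Q* = (45 - 0)/8 = 45/8
PS = (1/2) * Q* * (P* - P_min)
PS = (1/2) * 45/8 * (45 - 0)
PS = (1/2) * 45/8 * 45 = 2025/16

2025/16


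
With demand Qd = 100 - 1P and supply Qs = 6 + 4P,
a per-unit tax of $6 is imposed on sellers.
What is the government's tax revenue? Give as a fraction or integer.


With tax on sellers, new supply: Qs' = 6 + 4(P - 6)
= 4P - 18
New equilibrium quantity:
Q_new = 382/5
Tax revenue = tax * Q_new = 6 * 382/5 = 2292/5

2292/5


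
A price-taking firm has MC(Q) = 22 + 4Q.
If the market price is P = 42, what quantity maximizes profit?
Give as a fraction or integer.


In perfect competition, profit is maximized where P = MC.
42 = 22 + 4Q
20 = 4Q
Q* = 20/4 = 5

5


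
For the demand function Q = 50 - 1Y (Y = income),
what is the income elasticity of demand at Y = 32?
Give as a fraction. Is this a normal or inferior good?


dQ/dY = -1
At Y = 32: Q = 50 - 1*32 = 18
Ey = (dQ/dY)(Y/Q) = -1 * 32 / 18 = -16/9
Since Ey < 0, this is a inferior good.

-16/9 (inferior good)


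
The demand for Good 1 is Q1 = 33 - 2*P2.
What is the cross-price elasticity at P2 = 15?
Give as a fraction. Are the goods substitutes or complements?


dQ1/dP2 = -2
At P2 = 15: Q1 = 33 - 2*15 = 3
Exy = (dQ1/dP2)(P2/Q1) = -2 * 15 / 3 = -10
Since Exy < 0, the goods are complements.

-10 (complements)


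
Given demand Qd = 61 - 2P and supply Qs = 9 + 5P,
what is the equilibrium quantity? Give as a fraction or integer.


First find equilibrium price:
61 - 2P = 9 + 5P
P* = 52/7 = 52/7
Then substitute into demand:
Q* = 61 - 2 * 52/7 = 323/7

323/7


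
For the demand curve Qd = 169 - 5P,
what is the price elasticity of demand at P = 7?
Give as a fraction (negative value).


dQ/dP = -5
At P = 7: Q = 169 - 5*7 = 134
E = (dQ/dP)(P/Q) = (-5)(7/134) = -35/134

-35/134


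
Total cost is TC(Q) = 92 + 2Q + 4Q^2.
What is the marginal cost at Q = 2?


MC = dTC/dQ = 2 + 2*4*Q
At Q = 2:
MC = 2 + 8*2
MC = 2 + 16 = 18

18


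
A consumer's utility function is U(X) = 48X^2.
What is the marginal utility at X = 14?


MU = dU/dX = 48*2*X^(2-1)
MU = 96*X^1
At X = 14:
MU = 96 * 14^1
MU = 96 * 14 = 1344

1344


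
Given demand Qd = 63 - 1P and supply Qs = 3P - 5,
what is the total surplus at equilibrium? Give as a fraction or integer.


Find equilibrium: 63 - 1P = 3P - 5
63 + 5 = 4P
P* = 68/4 = 17
Q* = 3*17 - 5 = 46
Inverse demand: P = 63 - Q/1, so P_max = 63
Inverse supply: P = 5/3 + Q/3, so P_min = 5/3
CS = (1/2) * 46 * (63 - 17) = 1058
PS = (1/2) * 46 * (17 - 5/3) = 1058/3
TS = CS + PS = 1058 + 1058/3 = 4232/3

4232/3


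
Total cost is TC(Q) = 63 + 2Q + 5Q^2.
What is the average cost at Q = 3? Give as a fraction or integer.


TC(3) = 63 + 2*3 + 5*3^2
TC(3) = 63 + 6 + 45 = 114
AC = TC/Q = 114/3 = 38

38


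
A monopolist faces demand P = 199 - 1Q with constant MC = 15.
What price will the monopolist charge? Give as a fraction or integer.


MR = 199 - 2Q
Set MR = MC: 199 - 2Q = 15
Q* = 92
Substitute into demand:
P* = 199 - 1*92 = 107

107


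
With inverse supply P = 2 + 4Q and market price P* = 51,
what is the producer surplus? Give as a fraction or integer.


Minimum supply price (at Q=0): P_min = 2
Quantity supplied at P* = 51:
Q* = (51 - 2)/4 = 49/4
PS = (1/2) * Q* * (P* - P_min)
PS = (1/2) * 49/4 * (51 - 2)
PS = (1/2) * 49/4 * 49 = 2401/8

2401/8


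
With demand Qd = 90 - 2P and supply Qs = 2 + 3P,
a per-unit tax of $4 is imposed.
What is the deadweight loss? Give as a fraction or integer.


Pre-tax equilibrium quantity: Q* = 274/5
Post-tax equilibrium quantity: Q_tax = 50
Reduction in quantity: Q* - Q_tax = 24/5
DWL = (1/2) * tax * (Q* - Q_tax)
DWL = (1/2) * 4 * 24/5 = 48/5

48/5


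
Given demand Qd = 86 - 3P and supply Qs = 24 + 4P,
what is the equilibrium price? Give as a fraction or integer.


At equilibrium, Qd = Qs.
86 - 3P = 24 + 4P
86 - 24 = 3P + 4P
62 = 7P
P* = 62/7 = 62/7

62/7


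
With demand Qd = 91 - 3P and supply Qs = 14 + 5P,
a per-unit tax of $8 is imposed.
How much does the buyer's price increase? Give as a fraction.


With a per-unit tax, the buyer's price increase depends on relative slopes.
Supply slope: d = 5, Demand slope: b = 3
Buyer's price increase = d * tax / (b + d)
= 5 * 8 / (3 + 5)
= 40 / 8 = 5

5


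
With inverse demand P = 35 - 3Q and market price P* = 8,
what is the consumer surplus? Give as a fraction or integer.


Maximum willingness to pay (at Q=0): P_max = 35
Quantity demanded at P* = 8:
Q* = (35 - 8)/3 = 9
CS = (1/2) * Q* * (P_max - P*)
CS = (1/2) * 9 * (35 - 8)
CS = (1/2) * 9 * 27 = 243/2

243/2


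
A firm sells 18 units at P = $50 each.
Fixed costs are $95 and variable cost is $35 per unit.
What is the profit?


Total Revenue = P * Q = 50 * 18 = $900
Total Cost = FC + VC*Q = 95 + 35*18 = $725
Profit = TR - TC = 900 - 725 = $175

$175


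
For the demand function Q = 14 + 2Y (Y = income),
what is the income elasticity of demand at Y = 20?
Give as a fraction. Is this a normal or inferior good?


dQ/dY = 2
At Y = 20: Q = 14 + 2*20 = 54
Ey = (dQ/dY)(Y/Q) = 2 * 20 / 54 = 20/27
Since Ey > 0, this is a normal good.

20/27 (normal good)


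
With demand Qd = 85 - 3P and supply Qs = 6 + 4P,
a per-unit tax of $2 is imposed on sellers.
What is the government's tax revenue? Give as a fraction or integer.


With tax on sellers, new supply: Qs' = 6 + 4(P - 2)
= 4P - 2
New equilibrium quantity:
Q_new = 334/7
Tax revenue = tax * Q_new = 2 * 334/7 = 668/7

668/7


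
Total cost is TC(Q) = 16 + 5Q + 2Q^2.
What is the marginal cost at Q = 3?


MC = dTC/dQ = 5 + 2*2*Q
At Q = 3:
MC = 5 + 4*3
MC = 5 + 12 = 17

17


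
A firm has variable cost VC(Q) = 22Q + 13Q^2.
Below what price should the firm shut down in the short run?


AVC(Q) = VC(Q)/Q = 22 + 13Q
AVC is increasing in Q, so minimum AVC is at Q -> 0+.
Min AVC = 22
The firm should shut down if P < 22.

22


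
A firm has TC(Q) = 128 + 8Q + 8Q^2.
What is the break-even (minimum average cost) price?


AC(Q) = 128/Q + 8 + 8Q
To minimize: dAC/dQ = -128/Q^2 + 8 = 0
Q^2 = 128/8 = 16
Q* = 4
Min AC = 128/4 + 8 + 8*4
Min AC = 32 + 8 + 32 = 72

72


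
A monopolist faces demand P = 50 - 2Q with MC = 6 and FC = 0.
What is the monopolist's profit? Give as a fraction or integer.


MR = MC: 50 - 4Q = 6
Q* = 11
P* = 50 - 2*11 = 28
Profit = (P* - MC)*Q* - FC
= (28 - 6)*11 - 0
= 22*11 - 0
= 242 - 0 = 242

242


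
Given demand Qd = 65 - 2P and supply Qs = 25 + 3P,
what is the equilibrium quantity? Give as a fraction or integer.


First find equilibrium price:
65 - 2P = 25 + 3P
P* = 40/5 = 8
Then substitute into demand:
Q* = 65 - 2 * 8 = 49

49


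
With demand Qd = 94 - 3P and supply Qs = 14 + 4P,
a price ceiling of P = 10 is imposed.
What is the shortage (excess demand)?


At P = 10:
Qd = 94 - 3*10 = 64
Qs = 14 + 4*10 = 54
Shortage = Qd - Qs = 64 - 54 = 10

10


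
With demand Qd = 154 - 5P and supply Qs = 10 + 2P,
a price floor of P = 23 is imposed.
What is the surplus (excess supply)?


At P = 23:
Qd = 154 - 5*23 = 39
Qs = 10 + 2*23 = 56
Surplus = Qs - Qd = 56 - 39 = 17

17


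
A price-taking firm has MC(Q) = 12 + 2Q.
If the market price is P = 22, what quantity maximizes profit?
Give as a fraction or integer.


In perfect competition, profit is maximized where P = MC.
22 = 12 + 2Q
10 = 2Q
Q* = 10/2 = 5

5


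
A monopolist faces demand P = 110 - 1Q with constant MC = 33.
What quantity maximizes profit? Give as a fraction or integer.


TR = P*Q = (110 - 1Q)Q = 110Q - 1Q^2
MR = dTR/dQ = 110 - 2Q
Set MR = MC:
110 - 2Q = 33
77 = 2Q
Q* = 77/2 = 77/2

77/2


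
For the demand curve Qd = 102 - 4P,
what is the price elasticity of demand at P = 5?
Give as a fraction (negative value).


dQ/dP = -4
At P = 5: Q = 102 - 4*5 = 82
E = (dQ/dP)(P/Q) = (-4)(5/82) = -10/41

-10/41


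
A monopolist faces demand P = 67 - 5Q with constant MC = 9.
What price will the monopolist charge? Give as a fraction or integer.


MR = 67 - 10Q
Set MR = MC: 67 - 10Q = 9
Q* = 29/5
Substitute into demand:
P* = 67 - 5*29/5 = 38

38


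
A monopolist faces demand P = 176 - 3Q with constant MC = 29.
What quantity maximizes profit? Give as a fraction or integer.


TR = P*Q = (176 - 3Q)Q = 176Q - 3Q^2
MR = dTR/dQ = 176 - 6Q
Set MR = MC:
176 - 6Q = 29
147 = 6Q
Q* = 147/6 = 49/2

49/2


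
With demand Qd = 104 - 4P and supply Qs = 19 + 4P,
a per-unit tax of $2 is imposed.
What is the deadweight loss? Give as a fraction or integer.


Pre-tax equilibrium quantity: Q* = 123/2
Post-tax equilibrium quantity: Q_tax = 115/2
Reduction in quantity: Q* - Q_tax = 4
DWL = (1/2) * tax * (Q* - Q_tax)
DWL = (1/2) * 2 * 4 = 4

4


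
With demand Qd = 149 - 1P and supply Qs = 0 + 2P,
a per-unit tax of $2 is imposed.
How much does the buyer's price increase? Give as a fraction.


With a per-unit tax, the buyer's price increase depends on relative slopes.
Supply slope: d = 2, Demand slope: b = 1
Buyer's price increase = d * tax / (b + d)
= 2 * 2 / (1 + 2)
= 4 / 3 = 4/3

4/3


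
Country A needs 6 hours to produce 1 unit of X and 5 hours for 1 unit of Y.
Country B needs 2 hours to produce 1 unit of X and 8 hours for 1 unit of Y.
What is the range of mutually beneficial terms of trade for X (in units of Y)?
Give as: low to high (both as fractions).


Opportunity cost of X for Country A = hours_X / hours_Y = 6/5 = 6/5 units of Y
Opportunity cost of X for Country B = hours_X / hours_Y = 2/8 = 1/4 units of Y
Terms of trade must be between the two opportunity costs.
Range: 1/4 to 6/5

1/4 to 6/5


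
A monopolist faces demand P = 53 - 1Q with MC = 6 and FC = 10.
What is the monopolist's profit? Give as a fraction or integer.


MR = MC: 53 - 2Q = 6
Q* = 47/2
P* = 53 - 1*47/2 = 59/2
Profit = (P* - MC)*Q* - FC
= (59/2 - 6)*47/2 - 10
= 47/2*47/2 - 10
= 2209/4 - 10 = 2169/4

2169/4


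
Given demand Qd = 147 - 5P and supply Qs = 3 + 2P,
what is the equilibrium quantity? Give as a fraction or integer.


First find equilibrium price:
147 - 5P = 3 + 2P
P* = 144/7 = 144/7
Then substitute into demand:
Q* = 147 - 5 * 144/7 = 309/7

309/7


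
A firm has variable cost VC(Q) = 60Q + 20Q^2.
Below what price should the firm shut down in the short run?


AVC(Q) = VC(Q)/Q = 60 + 20Q
AVC is increasing in Q, so minimum AVC is at Q -> 0+.
Min AVC = 60
The firm should shut down if P < 60.

60


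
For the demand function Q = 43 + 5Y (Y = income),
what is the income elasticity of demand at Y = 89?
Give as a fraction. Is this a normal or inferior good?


dQ/dY = 5
At Y = 89: Q = 43 + 5*89 = 488
Ey = (dQ/dY)(Y/Q) = 5 * 89 / 488 = 445/488
Since Ey > 0, this is a normal good.

445/488 (normal good)


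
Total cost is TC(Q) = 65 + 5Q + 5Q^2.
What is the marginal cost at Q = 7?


MC = dTC/dQ = 5 + 2*5*Q
At Q = 7:
MC = 5 + 10*7
MC = 5 + 70 = 75

75


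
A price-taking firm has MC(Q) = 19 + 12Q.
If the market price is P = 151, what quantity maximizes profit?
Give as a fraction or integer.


In perfect competition, profit is maximized where P = MC.
151 = 19 + 12Q
132 = 12Q
Q* = 132/12 = 11

11


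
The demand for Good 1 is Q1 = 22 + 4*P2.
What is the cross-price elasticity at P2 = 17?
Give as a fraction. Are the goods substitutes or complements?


dQ1/dP2 = 4
At P2 = 17: Q1 = 22 + 4*17 = 90
Exy = (dQ1/dP2)(P2/Q1) = 4 * 17 / 90 = 34/45
Since Exy > 0, the goods are substitutes.

34/45 (substitutes)


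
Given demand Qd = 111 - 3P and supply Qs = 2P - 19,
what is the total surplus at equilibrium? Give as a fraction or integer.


Find equilibrium: 111 - 3P = 2P - 19
111 + 19 = 5P
P* = 130/5 = 26
Q* = 2*26 - 19 = 33
Inverse demand: P = 37 - Q/3, so P_max = 37
Inverse supply: P = 19/2 + Q/2, so P_min = 19/2
CS = (1/2) * 33 * (37 - 26) = 363/2
PS = (1/2) * 33 * (26 - 19/2) = 1089/4
TS = CS + PS = 363/2 + 1089/4 = 1815/4

1815/4


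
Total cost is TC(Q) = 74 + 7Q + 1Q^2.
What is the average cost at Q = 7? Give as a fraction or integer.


TC(7) = 74 + 7*7 + 1*7^2
TC(7) = 74 + 49 + 49 = 172
AC = TC/Q = 172/7 = 172/7

172/7


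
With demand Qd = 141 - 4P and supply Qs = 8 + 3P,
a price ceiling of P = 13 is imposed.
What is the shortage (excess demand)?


At P = 13:
Qd = 141 - 4*13 = 89
Qs = 8 + 3*13 = 47
Shortage = Qd - Qs = 89 - 47 = 42

42


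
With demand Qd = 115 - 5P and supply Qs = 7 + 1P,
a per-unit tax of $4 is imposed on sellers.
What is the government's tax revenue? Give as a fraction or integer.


With tax on sellers, new supply: Qs' = 7 + 1(P - 4)
= 3 + 1P
New equilibrium quantity:
Q_new = 65/3
Tax revenue = tax * Q_new = 4 * 65/3 = 260/3

260/3


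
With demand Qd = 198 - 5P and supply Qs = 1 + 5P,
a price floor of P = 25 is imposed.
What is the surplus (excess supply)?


At P = 25:
Qd = 198 - 5*25 = 73
Qs = 1 + 5*25 = 126
Surplus = Qs - Qd = 126 - 73 = 53

53


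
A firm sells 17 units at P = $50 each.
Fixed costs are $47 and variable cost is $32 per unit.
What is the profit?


Total Revenue = P * Q = 50 * 17 = $850
Total Cost = FC + VC*Q = 47 + 32*17 = $591
Profit = TR - TC = 850 - 591 = $259

$259


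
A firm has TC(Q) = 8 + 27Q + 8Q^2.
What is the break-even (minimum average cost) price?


AC(Q) = 8/Q + 27 + 8Q
To minimize: dAC/dQ = -8/Q^2 + 8 = 0
Q^2 = 8/8 = 1
Q* = 1
Min AC = 8/1 + 27 + 8*1
Min AC = 8 + 27 + 8 = 43

43


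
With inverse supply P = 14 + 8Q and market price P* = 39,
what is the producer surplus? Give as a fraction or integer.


Minimum supply price (at Q=0): P_min = 14
Quantity supplied at P* = 39:
Q* = (39 - 14)/8 = 25/8
PS = (1/2) * Q* * (P* - P_min)
PS = (1/2) * 25/8 * (39 - 14)
PS = (1/2) * 25/8 * 25 = 625/16

625/16


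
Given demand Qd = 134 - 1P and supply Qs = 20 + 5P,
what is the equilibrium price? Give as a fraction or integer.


At equilibrium, Qd = Qs.
134 - 1P = 20 + 5P
134 - 20 = 1P + 5P
114 = 6P
P* = 114/6 = 19

19


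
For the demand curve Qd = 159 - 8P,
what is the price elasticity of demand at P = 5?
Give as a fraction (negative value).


dQ/dP = -8
At P = 5: Q = 159 - 8*5 = 119
E = (dQ/dP)(P/Q) = (-8)(5/119) = -40/119

-40/119


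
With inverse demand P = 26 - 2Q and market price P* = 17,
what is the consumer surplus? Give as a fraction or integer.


Maximum willingness to pay (at Q=0): P_max = 26
Quantity demanded at P* = 17:
Q* = (26 - 17)/2 = 9/2
CS = (1/2) * Q* * (P_max - P*)
CS = (1/2) * 9/2 * (26 - 17)
CS = (1/2) * 9/2 * 9 = 81/4

81/4


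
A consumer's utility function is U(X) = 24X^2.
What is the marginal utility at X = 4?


MU = dU/dX = 24*2*X^(2-1)
MU = 48*X^1
At X = 4:
MU = 48 * 4^1
MU = 48 * 4 = 192

192


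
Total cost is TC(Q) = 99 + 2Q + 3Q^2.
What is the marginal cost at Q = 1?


MC = dTC/dQ = 2 + 2*3*Q
At Q = 1:
MC = 2 + 6*1
MC = 2 + 6 = 8

8


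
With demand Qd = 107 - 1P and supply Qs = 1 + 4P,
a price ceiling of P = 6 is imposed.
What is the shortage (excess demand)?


At P = 6:
Qd = 107 - 1*6 = 101
Qs = 1 + 4*6 = 25
Shortage = Qd - Qs = 101 - 25 = 76

76


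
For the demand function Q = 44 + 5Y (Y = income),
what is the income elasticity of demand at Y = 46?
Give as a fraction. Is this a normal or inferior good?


dQ/dY = 5
At Y = 46: Q = 44 + 5*46 = 274
Ey = (dQ/dY)(Y/Q) = 5 * 46 / 274 = 115/137
Since Ey > 0, this is a normal good.

115/137 (normal good)


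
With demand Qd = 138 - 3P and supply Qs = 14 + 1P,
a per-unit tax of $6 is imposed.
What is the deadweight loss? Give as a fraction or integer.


Pre-tax equilibrium quantity: Q* = 45
Post-tax equilibrium quantity: Q_tax = 81/2
Reduction in quantity: Q* - Q_tax = 9/2
DWL = (1/2) * tax * (Q* - Q_tax)
DWL = (1/2) * 6 * 9/2 = 27/2

27/2
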